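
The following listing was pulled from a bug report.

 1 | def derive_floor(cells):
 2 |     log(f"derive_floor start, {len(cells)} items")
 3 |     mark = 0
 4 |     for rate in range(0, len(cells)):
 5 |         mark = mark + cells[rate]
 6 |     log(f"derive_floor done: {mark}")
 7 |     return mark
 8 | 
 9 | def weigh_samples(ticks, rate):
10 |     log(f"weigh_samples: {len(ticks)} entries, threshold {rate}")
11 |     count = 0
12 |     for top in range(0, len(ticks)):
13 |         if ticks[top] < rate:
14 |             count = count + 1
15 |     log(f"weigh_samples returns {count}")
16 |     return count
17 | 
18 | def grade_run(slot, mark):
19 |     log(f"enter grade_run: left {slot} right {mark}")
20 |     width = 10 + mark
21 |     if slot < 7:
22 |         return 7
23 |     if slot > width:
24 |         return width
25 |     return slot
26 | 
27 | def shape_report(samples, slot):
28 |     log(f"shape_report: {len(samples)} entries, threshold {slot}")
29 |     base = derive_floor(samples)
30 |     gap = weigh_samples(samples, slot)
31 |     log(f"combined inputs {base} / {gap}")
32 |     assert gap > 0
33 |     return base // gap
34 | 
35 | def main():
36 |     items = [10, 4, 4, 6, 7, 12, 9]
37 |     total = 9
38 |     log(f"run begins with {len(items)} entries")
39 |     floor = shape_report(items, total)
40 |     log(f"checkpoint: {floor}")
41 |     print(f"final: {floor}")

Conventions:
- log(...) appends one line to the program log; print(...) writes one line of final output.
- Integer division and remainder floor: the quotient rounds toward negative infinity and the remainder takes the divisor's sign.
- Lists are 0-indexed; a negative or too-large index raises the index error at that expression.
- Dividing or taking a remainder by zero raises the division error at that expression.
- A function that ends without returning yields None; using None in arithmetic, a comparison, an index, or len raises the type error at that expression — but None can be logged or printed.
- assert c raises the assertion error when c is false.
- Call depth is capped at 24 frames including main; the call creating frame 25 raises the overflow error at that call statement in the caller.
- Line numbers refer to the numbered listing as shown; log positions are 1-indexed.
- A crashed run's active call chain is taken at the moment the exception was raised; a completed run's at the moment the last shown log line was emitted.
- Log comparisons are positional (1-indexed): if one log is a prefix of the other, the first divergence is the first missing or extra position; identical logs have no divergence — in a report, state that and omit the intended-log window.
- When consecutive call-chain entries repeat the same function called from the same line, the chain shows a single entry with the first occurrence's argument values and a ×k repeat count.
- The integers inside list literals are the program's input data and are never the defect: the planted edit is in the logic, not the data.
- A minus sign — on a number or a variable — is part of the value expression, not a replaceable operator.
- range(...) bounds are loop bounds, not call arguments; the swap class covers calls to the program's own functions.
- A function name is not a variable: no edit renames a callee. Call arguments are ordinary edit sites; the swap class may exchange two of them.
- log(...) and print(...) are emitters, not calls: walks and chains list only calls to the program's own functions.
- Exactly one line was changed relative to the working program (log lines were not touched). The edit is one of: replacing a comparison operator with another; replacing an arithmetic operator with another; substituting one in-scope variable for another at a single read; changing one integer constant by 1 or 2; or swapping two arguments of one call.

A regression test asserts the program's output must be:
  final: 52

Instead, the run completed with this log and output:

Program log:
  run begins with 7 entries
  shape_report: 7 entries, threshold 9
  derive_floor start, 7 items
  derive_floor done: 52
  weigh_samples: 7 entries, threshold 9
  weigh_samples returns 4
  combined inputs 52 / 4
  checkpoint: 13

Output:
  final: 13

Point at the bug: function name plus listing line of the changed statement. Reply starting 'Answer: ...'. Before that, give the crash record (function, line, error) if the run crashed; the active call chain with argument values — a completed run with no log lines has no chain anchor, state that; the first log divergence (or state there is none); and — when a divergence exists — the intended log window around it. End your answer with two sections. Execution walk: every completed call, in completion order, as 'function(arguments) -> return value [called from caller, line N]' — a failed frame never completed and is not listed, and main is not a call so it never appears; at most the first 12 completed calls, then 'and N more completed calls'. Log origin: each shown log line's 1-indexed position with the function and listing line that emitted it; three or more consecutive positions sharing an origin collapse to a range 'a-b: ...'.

Answer: the defect is in weigh_samples at line 13.
Core observation: The log first diverges at position 6: the faulty run prints 'weigh_samples returns 4' where the working version prints 'weigh_samples returns 1'.
Call chain: main.
First divergence: position 6; shown 'weigh_samples returns 4' vs intended 'weigh_samples returns 1'.
Intended log window:
  4: derive_floor done: 52
  5: weigh_samples: 7 entries, threshold 9
  6: weigh_samples returns 1
  7: combined inputs 52 / 1
Execution walk:
  derive_floor([10, 4, 4, 6, 7, 12, 9]) -> 52  [called from shape_report, line 29]
  weigh_samples([10, 4, 4, 6, 7, 12, 9], 9) -> 4  [called from shape_report, line 30]
  shape_report([10, 4, 4, 6, 7, 12, 9], 9) -> 13  [called from main, line 39]
Log origin:
  1: logged in main at line 38
  2: logged in shape_report at line 28
  3: logged in derive_floor at line 2
  4: logged in derive_floor at line 6
  5: logged in weigh_samples at line 10
  6: logged in weigh_samples at line 15
  7: logged in shape_report at line 31
  8: logged in main at line 40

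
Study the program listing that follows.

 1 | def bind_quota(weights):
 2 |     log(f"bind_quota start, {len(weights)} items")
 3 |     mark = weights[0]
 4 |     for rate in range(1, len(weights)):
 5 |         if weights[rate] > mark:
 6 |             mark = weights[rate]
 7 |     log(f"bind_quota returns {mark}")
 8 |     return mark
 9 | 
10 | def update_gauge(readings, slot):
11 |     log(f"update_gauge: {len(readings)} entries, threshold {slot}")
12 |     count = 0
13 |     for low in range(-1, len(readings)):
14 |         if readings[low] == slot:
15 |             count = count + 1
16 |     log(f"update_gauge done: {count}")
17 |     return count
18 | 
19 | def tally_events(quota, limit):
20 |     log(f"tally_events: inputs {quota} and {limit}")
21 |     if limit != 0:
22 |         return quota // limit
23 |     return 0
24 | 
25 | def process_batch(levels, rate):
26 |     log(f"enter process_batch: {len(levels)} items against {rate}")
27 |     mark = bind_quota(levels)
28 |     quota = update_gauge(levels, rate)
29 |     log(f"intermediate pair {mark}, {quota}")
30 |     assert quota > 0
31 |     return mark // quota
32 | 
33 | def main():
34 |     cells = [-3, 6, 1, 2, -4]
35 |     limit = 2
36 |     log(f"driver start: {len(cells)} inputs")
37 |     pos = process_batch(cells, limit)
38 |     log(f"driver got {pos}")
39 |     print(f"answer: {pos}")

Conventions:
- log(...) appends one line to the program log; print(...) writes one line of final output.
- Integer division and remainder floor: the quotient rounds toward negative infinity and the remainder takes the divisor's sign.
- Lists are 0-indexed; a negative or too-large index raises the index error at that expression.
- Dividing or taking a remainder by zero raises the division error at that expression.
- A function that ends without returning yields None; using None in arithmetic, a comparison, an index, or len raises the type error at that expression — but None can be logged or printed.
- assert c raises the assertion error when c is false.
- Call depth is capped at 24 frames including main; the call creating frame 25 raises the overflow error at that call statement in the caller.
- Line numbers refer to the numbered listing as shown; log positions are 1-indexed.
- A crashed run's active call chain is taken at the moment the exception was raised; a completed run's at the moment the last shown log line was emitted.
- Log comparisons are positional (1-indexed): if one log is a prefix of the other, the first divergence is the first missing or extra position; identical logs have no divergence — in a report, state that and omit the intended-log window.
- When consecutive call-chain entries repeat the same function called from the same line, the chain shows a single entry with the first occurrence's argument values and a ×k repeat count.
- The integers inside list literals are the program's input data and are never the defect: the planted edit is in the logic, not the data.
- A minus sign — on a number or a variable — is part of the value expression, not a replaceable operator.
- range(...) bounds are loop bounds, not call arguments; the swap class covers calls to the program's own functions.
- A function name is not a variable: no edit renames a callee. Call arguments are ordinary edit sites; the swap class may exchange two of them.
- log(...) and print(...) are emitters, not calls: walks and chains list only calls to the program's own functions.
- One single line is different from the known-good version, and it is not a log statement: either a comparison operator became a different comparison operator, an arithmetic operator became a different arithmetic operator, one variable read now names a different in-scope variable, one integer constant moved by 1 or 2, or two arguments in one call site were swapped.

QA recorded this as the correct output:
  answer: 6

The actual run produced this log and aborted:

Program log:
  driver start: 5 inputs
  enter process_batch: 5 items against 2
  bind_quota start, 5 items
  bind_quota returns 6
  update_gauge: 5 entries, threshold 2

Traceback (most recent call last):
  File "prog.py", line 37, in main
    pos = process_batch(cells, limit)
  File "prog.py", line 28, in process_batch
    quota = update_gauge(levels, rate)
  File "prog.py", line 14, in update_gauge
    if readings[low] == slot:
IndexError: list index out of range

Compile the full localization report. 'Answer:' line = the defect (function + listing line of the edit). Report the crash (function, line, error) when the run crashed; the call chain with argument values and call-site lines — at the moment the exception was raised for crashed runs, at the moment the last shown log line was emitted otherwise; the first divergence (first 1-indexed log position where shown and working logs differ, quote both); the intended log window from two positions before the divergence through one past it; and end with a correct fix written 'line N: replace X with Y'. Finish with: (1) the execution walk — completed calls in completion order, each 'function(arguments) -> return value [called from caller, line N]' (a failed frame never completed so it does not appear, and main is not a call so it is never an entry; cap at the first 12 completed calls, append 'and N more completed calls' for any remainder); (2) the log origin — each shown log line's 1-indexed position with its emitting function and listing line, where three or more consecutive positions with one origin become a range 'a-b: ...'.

Answer: the defect is in update_gauge at line 13.
Core observation: Only 5 log lines were emitted before the run died; the intended continuation was 'update_gauge done: 1'.
Crash: update_gauge, line 14, IndexError.
Call chain: main -> process_batch([-3, 6, 1, 2, -4], 2) (called at line 37) -> update_gauge([-3, 6, 1, 2, -4], 2) (called at line 28).
First divergence: position 6 — after 5 matching lines the faulty run goes silent; intended next line 'update_gauge done: 1'.
Intended log window:
  4: bind_quota returns 6
  5: update_gauge: 5 entries, threshold 2
  6: update_gauge done: 1
  7: intermediate pair 6, 1
Execution walk:
  bind_quota([-3, 6, 1, 2, -4]) -> 6  [called from process_batch, line 27]
Log line origins:
  1: from main, line 36
  2: from process_batch, line 26
  3: from bind_quota, line 2
  4: from bind_quota, line 7
  5: from update_gauge, line 11
A correct fix: line 13: replace `-1` with `0`.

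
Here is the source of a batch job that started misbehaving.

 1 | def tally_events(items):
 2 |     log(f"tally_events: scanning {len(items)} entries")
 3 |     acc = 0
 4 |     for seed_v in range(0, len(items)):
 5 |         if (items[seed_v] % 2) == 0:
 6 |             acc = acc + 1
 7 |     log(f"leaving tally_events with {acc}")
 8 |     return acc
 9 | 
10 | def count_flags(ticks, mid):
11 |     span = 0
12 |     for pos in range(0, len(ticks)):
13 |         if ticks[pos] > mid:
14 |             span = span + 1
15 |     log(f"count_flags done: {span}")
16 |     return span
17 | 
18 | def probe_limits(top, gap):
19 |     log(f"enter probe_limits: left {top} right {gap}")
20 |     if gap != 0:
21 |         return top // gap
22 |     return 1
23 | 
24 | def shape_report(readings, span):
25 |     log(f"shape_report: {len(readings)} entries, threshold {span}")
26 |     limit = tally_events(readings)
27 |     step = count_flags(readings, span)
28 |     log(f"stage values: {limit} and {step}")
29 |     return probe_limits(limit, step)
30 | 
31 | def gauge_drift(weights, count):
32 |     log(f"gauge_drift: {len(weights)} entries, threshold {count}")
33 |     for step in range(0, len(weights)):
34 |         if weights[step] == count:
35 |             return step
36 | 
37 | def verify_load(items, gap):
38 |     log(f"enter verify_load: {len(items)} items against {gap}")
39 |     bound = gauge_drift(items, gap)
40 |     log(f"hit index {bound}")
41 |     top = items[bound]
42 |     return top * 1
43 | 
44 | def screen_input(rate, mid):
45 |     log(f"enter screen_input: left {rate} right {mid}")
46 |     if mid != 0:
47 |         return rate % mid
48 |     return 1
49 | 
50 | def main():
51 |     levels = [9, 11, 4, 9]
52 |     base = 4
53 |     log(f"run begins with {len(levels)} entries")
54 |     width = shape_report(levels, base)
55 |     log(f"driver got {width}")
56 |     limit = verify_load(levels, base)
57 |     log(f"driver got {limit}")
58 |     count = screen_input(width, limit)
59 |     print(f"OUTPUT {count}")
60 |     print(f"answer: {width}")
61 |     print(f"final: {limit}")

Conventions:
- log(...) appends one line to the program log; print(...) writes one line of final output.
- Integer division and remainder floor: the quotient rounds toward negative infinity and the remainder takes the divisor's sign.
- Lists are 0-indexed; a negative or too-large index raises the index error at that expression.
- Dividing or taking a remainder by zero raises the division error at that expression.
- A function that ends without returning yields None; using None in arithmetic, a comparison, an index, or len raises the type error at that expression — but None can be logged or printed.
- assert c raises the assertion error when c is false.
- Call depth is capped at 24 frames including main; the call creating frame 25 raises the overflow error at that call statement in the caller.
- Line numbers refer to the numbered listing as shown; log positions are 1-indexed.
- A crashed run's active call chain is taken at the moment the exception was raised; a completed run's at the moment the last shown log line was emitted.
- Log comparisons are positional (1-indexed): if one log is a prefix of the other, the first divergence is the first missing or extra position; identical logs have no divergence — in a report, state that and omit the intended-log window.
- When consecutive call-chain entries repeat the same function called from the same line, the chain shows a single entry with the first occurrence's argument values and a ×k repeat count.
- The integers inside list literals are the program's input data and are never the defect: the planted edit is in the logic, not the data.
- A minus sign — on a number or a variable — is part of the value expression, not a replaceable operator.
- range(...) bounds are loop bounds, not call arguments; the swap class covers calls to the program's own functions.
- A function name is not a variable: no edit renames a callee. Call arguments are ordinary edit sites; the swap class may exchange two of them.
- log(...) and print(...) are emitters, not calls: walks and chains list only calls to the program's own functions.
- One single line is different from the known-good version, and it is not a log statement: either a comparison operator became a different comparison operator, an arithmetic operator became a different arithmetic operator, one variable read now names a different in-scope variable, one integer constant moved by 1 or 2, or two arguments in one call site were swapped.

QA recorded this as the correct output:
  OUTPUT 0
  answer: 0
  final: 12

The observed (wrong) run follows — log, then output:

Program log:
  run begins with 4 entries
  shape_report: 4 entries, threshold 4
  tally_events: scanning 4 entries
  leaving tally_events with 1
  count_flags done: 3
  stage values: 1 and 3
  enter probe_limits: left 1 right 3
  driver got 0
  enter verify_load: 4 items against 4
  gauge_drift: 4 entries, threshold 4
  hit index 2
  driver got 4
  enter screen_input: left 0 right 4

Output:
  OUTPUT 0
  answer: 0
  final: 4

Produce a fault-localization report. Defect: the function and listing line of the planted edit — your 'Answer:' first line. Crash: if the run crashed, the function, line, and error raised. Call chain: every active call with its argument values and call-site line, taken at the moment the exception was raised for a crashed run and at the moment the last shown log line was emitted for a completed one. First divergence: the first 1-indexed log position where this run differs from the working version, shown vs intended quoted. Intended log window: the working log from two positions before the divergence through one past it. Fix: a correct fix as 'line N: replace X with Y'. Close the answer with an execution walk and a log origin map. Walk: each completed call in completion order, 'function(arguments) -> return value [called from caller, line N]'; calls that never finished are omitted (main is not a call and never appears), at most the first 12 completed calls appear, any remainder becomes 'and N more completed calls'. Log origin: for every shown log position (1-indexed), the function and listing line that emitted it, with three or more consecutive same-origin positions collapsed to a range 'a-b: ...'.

Answer: the defect is in verify_load at line 42.
Key fact: Log line 12 is where behavior first shows: 'driver got 4' appears instead of 'driver got 12'.
Call chain: main -> screen_input(0, 4) (called at line 58).
First divergence: position 12 — shown 'driver got 4', intended 'driver got 12'.
Intended log window:
  10: gauge_drift: 4 entries, threshold 4
  11: hit index 2
  12: driver got 12
  13: enter screen_input: left 0 right 12
Execution walk:
  tally_events([9, 11, 4, 9]) -> 1  [called from shape_report, line 26]
  count_flags([9, 11, 4, 9], 4) -> 3  [called from shape_report, line 27]
  probe_limits(1, 3) -> 0  [called from shape_report, line 29]
  shape_report([9, 11, 4, 9], 4) -> 0  [called from main, line 54]
  gauge_drift([9, 11, 4, 9], 4) -> 2  [called from verify_load, line 39]
  verify_load([9, 11, 4, 9], 4) -> 4  [called from main, line 56]
  screen_input(0, 4) -> 0  [called from main, line 58]
Log origin:
  1 — main, line 53
  2 — shape_report, line 25
  3 — tally_events, line 2
  4 — tally_events, line 7
  5 — count_flags, line 15
  6 — shape_report, line 28
  7 — probe_limits, line 19
  8 — main, line 55
  9 — verify_load, line 38
  10 — gauge_drift, line 32
  11 — verify_load, line 40
  12 — main, line 57
  13 — screen_input, line 45
A correct fix: line 42: replace `1` with `3`.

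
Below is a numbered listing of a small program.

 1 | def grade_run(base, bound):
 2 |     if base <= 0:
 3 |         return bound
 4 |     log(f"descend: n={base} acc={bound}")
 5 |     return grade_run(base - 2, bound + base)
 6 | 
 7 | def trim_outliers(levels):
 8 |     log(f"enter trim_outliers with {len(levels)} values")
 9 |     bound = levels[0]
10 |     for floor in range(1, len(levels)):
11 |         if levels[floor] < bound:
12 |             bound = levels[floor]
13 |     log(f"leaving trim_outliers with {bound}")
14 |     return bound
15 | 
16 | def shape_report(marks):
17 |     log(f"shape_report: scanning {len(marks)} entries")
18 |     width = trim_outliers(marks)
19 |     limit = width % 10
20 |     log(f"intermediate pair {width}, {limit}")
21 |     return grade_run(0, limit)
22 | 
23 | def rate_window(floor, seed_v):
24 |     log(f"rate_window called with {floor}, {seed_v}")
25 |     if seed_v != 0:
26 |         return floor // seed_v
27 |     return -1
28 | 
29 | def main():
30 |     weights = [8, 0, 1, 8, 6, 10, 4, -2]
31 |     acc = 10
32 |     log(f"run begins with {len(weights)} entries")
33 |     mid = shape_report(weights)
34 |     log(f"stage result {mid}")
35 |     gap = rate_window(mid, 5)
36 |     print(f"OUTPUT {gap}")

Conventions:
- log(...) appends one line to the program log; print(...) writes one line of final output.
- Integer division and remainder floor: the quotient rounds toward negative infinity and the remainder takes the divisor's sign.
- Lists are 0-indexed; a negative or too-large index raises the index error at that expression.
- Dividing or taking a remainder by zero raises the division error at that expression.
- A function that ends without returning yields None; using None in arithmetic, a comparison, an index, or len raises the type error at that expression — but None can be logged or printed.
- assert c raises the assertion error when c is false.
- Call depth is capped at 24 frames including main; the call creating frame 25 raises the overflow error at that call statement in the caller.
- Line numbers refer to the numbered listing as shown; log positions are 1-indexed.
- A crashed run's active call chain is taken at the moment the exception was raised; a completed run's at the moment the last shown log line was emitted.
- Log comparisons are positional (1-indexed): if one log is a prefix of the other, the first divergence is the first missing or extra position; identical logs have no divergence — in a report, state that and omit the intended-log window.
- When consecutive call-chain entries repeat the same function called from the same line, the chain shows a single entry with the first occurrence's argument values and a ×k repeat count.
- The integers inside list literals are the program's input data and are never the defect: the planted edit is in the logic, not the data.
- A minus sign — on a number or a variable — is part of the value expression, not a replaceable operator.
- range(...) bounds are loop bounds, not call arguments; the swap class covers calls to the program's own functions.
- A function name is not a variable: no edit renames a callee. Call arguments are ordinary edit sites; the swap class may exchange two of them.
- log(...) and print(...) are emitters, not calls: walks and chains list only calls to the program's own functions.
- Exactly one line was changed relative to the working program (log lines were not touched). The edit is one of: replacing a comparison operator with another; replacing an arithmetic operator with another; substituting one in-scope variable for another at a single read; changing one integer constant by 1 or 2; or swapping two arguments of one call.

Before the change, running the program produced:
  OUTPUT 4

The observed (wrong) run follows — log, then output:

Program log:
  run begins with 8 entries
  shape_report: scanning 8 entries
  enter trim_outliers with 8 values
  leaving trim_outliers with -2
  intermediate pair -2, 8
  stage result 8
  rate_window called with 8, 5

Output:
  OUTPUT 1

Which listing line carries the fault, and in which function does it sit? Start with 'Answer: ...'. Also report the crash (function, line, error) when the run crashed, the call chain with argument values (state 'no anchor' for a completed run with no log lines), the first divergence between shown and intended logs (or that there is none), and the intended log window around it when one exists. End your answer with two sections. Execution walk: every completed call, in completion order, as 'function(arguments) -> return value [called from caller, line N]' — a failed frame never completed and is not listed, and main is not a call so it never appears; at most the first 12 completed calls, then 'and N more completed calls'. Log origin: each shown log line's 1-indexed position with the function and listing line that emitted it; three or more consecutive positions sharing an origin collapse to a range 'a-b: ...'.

Answer: the defect is in shape_report at line 21.
Key observation: Everything matches until log position 6, which reads 'stage result 8' in place of 'descend: n=8 acc=0'.
Call chain: main -> rate_window(8, 5) (called at line 35).
First divergence: position 6 — shown 'stage result 8', intended 'descend: n=8 acc=0'.
Intended log window:
  4: leaving trim_outliers with -2
  5: intermediate pair -2, 8
  6: descend: n=8 acc=0
  7: descend: n=6 acc=8
Execution walk:
  trim_outliers([8, 0, 1, 8, 6, 10, 4, -2]) -> -2  [called from shape_report, line 18]
  grade_run(0, 8) -> 8  [called from shape_report, line 21]
  shape_report([8, 0, 1, 8, 6, 10, 4, -2]) -> 8  [called from main, line 33]
  rate_window(8, 5) -> 1  [called from main, line 35]
Origin of each log line:
  1: emitted by main (line 32)
  2: emitted by shape_report (line 17)
  3: emitted by trim_outliers (line 8)
  4: emitted by trim_outliers (line 13)
  5: emitted by shape_report (line 20)
  6: emitted by main (line 34)
  7: emitted by rate_window (line 24)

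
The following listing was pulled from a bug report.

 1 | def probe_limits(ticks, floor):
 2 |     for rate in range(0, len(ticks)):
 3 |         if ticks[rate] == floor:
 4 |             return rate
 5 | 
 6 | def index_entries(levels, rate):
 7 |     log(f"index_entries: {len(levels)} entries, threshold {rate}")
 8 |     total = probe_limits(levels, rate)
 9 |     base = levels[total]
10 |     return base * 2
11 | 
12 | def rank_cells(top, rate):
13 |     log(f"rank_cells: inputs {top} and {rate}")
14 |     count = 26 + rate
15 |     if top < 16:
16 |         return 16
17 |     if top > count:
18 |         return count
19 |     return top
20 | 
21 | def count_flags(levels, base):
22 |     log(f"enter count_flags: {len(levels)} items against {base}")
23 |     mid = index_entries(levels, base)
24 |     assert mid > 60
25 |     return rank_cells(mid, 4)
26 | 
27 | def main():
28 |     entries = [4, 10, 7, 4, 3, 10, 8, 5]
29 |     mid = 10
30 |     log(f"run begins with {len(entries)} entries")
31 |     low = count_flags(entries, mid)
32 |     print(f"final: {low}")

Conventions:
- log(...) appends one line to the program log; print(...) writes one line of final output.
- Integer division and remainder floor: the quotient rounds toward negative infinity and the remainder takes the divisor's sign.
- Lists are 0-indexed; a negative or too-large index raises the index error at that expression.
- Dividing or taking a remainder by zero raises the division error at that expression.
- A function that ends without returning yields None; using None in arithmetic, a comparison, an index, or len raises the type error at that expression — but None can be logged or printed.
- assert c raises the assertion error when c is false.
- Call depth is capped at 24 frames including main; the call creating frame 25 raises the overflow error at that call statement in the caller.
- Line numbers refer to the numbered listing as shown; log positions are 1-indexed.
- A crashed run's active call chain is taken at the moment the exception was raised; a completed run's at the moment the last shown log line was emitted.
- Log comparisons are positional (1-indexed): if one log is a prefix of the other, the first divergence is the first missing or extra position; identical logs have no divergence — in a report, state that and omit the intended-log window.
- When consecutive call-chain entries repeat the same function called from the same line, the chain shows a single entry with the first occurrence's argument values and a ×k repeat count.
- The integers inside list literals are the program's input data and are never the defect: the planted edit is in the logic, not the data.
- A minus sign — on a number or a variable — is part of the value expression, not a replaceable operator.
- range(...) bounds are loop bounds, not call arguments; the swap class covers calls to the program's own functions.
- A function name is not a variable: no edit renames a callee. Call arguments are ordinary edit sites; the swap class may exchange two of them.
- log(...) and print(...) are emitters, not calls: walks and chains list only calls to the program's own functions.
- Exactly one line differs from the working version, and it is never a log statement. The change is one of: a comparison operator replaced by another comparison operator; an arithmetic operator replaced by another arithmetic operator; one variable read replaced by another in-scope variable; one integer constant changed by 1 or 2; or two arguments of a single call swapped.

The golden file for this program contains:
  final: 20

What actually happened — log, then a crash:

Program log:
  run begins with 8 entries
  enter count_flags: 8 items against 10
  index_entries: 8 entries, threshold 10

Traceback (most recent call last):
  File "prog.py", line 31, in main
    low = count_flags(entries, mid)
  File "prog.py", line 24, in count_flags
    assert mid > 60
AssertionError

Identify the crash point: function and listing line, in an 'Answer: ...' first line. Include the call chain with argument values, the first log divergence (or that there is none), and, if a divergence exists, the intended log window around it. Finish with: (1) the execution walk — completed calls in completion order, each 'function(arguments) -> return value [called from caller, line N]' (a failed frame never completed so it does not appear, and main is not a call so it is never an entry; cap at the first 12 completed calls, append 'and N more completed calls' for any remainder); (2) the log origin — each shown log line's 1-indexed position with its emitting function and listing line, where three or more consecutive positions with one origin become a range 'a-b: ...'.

Answer: the error was raised in count_flags, line 24.
Key observation: A complete run would log 'rank_cells: inputs 20 and 4' next, but this one stopped at 3 lines.
Call chain: main -> count_flags([4, 10, 7, 4, 3, 10, 8, 5], 10) (called at line 31).
First divergence: position 4 (shown log ended at 3 lines; the working version continues: 'rank_cells: inputs 20 and 4').
Intended log window:
  2: enter count_flags: 8 items against 10
  3: index_entries: 8 entries, threshold 10
  4: rank_cells: inputs 20 and 4
Execution walk:
  probe_limits([4, 10, 7, 4, 3, 10, 8, 5], 10) -> 1  [called from index_entries, line 8]
  index_entries([4, 10, 7, 4, 3, 10, 8, 5], 10) -> 20  [called from count_flags, line 23]
Origin of each log line:
  1: logged in main at line 30
  2: logged in count_flags at line 22
  3: logged in index_entries at line 7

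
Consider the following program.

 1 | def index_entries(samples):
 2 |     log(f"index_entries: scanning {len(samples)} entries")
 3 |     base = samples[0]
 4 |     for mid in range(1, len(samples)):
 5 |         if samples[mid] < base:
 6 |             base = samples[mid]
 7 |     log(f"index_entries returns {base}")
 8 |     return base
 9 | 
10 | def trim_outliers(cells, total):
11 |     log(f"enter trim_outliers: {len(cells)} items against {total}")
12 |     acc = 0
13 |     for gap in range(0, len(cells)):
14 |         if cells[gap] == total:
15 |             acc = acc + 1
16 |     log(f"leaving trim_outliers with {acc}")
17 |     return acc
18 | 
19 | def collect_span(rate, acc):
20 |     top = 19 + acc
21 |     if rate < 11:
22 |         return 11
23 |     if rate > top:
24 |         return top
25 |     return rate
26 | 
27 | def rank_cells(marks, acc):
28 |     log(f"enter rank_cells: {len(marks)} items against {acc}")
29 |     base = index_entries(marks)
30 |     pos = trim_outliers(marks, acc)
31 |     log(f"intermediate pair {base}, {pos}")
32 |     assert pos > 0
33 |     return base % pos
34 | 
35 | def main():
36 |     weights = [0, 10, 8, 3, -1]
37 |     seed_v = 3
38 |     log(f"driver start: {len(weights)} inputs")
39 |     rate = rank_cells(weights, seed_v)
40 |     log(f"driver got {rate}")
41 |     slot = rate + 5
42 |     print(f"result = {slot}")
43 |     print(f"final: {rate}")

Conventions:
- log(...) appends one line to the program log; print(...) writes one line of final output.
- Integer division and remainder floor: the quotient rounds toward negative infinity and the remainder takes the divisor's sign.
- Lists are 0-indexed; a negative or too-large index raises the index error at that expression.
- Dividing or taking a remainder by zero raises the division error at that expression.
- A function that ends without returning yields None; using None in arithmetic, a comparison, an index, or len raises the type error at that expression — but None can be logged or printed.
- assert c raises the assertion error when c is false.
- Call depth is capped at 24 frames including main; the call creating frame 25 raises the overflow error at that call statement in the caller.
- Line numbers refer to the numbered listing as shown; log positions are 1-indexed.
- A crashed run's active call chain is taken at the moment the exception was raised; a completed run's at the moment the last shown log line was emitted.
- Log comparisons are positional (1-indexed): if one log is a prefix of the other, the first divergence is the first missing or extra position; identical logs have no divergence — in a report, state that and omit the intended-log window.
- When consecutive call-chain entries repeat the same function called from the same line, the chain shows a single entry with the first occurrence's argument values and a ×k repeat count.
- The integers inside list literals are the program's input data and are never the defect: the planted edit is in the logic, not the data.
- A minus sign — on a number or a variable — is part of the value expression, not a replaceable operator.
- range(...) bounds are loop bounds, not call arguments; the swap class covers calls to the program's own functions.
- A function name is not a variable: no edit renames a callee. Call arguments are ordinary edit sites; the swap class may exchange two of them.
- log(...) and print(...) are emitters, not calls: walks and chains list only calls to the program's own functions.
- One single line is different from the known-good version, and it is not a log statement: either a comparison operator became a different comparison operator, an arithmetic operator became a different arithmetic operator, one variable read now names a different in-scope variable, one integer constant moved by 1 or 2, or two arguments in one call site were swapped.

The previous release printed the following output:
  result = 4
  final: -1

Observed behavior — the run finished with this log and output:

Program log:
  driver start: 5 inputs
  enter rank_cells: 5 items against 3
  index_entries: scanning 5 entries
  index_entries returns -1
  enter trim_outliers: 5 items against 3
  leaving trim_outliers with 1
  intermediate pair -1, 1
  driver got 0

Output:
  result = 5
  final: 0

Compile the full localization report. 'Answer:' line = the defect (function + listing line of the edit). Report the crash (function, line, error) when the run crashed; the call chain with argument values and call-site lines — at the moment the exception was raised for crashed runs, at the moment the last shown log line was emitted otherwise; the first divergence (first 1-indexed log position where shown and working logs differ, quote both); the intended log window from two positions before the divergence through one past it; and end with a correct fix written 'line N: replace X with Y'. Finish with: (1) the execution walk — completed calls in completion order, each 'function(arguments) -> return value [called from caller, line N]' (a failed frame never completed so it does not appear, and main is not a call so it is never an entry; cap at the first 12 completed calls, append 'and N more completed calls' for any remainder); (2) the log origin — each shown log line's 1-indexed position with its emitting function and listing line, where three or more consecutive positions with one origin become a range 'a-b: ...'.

Answer: the defect is in rank_cells at line 33.
Core observation: Everything matches until log position 8, which reads 'driver got 0' in place of 'driver got -1'.
Call chain: main.
First divergence: position 8 — shown 'driver got 0', intended 'driver got -1'.
Intended log window:
  6: leaving trim_outliers with 1
  7: intermediate pair -1, 1
  8: driver got -1
Execution walk:
  index_entries([0, 10, 8, 3, -1]) -> -1  [called from rank_cells, line 29]
  trim_outliers([0, 10, 8, 3, -1], 3) -> 1  [called from rank_cells, line 30]
  rank_cells([0, 10, 8, 3, -1], 3) -> 0  [called from main, line 39]
Log line origins:
  1 — main, line 38
  2 — rank_cells, line 28
  3 — index_entries, line 2
  4 — index_entries, line 7
  5 — trim_outliers, line 11
  6 — trim_outliers, line 16
  7 — rank_cells, line 31
  8 — main, line 40
A correct fix: line 33: replace `%` with `//`.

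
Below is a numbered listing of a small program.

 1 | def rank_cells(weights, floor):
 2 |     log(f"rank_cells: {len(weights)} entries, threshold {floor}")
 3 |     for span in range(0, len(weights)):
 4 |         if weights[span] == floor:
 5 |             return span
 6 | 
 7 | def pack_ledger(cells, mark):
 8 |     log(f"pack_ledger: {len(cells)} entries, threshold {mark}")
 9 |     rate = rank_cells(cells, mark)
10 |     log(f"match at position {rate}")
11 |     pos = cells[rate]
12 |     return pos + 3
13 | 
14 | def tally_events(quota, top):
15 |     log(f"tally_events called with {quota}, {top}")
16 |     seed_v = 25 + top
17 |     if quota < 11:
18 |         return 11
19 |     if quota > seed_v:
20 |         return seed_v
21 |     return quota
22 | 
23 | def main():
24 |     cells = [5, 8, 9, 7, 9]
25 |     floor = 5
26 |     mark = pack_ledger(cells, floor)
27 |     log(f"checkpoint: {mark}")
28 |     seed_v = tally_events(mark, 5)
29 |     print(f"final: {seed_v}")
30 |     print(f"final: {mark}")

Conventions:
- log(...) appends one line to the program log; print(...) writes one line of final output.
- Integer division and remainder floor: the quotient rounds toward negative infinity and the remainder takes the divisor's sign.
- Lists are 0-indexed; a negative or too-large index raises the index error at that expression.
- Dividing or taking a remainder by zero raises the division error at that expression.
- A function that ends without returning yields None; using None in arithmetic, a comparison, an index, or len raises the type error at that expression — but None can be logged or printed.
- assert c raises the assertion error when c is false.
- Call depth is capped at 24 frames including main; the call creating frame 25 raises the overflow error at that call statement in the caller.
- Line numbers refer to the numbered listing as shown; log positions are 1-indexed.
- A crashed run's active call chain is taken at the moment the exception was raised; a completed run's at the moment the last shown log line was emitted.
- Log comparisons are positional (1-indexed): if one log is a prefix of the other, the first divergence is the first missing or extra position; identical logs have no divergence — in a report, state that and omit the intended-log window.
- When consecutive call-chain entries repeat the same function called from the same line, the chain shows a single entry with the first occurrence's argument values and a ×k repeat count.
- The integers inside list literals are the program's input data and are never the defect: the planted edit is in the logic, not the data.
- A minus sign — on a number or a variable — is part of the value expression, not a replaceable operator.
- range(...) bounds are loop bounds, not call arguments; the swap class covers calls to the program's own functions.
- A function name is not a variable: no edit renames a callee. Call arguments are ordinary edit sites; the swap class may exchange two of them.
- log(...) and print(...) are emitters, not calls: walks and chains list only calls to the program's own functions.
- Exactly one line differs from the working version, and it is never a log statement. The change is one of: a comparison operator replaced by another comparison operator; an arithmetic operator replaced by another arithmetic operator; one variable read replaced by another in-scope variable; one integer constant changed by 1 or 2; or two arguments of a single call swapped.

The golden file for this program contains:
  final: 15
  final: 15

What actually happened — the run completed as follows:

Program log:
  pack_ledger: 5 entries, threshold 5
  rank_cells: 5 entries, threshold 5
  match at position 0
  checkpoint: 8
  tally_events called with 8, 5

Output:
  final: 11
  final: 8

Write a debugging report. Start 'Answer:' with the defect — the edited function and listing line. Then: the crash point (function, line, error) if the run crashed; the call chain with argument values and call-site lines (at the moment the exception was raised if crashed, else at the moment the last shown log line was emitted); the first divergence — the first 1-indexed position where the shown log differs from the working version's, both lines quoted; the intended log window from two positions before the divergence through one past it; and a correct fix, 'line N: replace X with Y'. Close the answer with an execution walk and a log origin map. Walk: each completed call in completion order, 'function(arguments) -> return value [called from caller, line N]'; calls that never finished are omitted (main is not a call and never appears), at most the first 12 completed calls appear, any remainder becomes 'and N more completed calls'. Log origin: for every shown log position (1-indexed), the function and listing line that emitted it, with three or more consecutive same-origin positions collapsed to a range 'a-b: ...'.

Answer: the defect is in pack_ledger at line 12.
The tell: The earliest visible damage is log position 4 — 'checkpoint: 8' rather than the intended 'checkpoint: 15'.
Call chain: main -> tally_events(8, 5) (called at line 28).
First divergence: position 4 — the shown line 'checkpoint: 8' should read 'checkpoint: 15'.
Intended log window:
  2: rank_cells: 5 entries, threshold 5
  3: match at position 0
  4: checkpoint: 15
  5: tally_events called with 15, 5
Execution walk:
  rank_cells([5, 8, 9, 7, 9], 5) -> 0  [called from pack_ledger, line 9]
  pack_ledger([5, 8, 9, 7, 9], 5) -> 8  [called from main, line 26]
  tally_events(8, 5) -> 11  [called from main, line 28]
Log origins:
  1 — pack_ledger, line 8
  2 — rank_cells, line 2
  3 — pack_ledger, line 10
  4 — main, line 27
  5 — tally_events, line 15
A correct fix: line 12: replace `+` with `*`.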